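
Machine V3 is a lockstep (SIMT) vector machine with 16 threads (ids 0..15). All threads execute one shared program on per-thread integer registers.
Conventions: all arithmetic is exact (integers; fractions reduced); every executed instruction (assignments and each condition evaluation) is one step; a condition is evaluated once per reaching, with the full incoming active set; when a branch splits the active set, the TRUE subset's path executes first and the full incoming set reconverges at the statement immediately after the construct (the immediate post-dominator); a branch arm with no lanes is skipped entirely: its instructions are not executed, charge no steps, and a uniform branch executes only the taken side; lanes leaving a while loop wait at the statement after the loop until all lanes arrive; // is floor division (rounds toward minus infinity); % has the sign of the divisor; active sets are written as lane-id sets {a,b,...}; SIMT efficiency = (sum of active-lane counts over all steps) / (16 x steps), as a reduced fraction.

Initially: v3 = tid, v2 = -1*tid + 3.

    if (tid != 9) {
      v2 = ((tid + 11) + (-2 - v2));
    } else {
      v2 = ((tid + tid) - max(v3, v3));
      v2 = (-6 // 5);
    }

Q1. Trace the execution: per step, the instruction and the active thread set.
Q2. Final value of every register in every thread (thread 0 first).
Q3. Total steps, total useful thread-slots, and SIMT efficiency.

step 0: eval (tid != 9)              {0,1,2,3,4,5,6,7,8,9,10,11,12,13,14,15}
step 1: v2 <- ((tid + 11) + (-2 - v2)) {0,1,2,3,4,5,6,7,8,10,11,12,13,14,15}
step 2: v2 <- ((tid + tid) - max(v3, v3)) {9}
step 3: v2 <- (-6 // 5)              {9}

Answer: 4 steps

v3: 0,1,2,3,4,5,6,7,8,9,10,11,12,13,14,15
v2: 6,8,10,12,14,16,18,20,22,-2,26,28,30,32,34,36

steps = 4; useful = 33; efficiency = 33/64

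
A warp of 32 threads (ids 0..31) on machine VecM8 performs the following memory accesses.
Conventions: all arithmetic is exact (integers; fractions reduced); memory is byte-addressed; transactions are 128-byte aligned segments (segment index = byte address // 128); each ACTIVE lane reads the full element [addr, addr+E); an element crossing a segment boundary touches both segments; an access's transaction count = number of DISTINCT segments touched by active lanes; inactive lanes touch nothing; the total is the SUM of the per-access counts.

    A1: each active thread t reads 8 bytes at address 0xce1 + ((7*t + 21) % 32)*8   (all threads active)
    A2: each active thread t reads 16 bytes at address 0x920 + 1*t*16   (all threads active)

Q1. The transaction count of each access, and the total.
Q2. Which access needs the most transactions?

A1: 3 transactions
A2: 5 transactions

Answer: 3,5; total 8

Answer: A2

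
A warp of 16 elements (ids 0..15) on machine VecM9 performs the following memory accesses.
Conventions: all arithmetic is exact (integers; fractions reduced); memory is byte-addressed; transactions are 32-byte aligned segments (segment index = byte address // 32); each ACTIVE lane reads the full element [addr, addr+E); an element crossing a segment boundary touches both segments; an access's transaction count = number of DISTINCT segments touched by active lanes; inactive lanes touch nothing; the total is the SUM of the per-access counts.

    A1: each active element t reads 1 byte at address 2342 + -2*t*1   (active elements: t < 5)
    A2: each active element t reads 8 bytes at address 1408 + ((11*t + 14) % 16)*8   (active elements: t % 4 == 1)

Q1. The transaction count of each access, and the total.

A1: 2 transactions
A2: 4 transactions

Answer: 2,4; total 6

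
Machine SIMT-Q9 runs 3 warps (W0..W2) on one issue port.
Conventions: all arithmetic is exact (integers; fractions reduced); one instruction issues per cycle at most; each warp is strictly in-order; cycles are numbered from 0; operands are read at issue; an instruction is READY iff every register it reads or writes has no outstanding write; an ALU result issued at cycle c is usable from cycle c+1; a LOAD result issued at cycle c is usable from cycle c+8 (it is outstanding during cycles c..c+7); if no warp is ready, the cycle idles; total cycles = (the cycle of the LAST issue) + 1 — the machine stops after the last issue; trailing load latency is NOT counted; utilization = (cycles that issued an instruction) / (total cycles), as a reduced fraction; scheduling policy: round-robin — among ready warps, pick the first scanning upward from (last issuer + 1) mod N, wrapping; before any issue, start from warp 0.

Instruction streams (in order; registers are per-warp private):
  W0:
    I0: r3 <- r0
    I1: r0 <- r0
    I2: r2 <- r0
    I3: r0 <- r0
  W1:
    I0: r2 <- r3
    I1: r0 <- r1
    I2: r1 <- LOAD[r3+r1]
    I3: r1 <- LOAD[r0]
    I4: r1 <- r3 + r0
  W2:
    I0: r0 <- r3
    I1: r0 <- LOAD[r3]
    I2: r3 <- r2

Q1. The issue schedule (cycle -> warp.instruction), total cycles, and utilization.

cycle 0: W0.I0
cycle 1: W1.I0
cycle 2: W2.I0
cycle 3: W0.I1
cycle 4: W1.I1
cycle 5: W2.I1
cycle 6: W0.I2
cycle 7: W1.I2
cycle 8: W2.I2
cycle 9: W0.I3
cycle 10: idle
cycle 11: idle
cycle 12: idle
cycle 13: idle
cycle 14: idle
cycle 15: W1.I3
cycle 16: idle
cycle 17: idle
cycle 18: idle
cycle 19: idle
cycle 20: idle
cycle 21: idle
cycle 22: idle
cycle 23: W1.I4

Answer: 24 cycles, utilization 1/2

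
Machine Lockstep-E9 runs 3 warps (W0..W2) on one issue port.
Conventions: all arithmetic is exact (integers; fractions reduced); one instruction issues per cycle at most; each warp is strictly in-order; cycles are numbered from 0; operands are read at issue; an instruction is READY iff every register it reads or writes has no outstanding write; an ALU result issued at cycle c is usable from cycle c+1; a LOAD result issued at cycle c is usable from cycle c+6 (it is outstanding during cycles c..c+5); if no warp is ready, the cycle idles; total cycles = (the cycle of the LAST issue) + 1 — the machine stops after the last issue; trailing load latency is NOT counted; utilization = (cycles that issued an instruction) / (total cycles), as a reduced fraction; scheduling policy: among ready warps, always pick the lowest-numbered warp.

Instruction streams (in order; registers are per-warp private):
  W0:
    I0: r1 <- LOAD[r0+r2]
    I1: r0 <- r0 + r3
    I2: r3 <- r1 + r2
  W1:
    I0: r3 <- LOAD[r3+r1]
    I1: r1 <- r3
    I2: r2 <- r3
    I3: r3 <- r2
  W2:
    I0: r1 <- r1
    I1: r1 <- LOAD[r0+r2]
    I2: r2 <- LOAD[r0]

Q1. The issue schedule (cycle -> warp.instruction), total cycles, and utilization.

cycle 0: W0.I0
cycle 1: W0.I1
cycle 2: W1.I0
cycle 3: W2.I0
cycle 4: W2.I1
cycle 5: W2.I2
cycle 6: W0.I2
cycle 7: idle
cycle 8: W1.I1
cycle 9: W1.I2
cycle 10: W1.I3

Answer: 11 cycles, utilization 10/11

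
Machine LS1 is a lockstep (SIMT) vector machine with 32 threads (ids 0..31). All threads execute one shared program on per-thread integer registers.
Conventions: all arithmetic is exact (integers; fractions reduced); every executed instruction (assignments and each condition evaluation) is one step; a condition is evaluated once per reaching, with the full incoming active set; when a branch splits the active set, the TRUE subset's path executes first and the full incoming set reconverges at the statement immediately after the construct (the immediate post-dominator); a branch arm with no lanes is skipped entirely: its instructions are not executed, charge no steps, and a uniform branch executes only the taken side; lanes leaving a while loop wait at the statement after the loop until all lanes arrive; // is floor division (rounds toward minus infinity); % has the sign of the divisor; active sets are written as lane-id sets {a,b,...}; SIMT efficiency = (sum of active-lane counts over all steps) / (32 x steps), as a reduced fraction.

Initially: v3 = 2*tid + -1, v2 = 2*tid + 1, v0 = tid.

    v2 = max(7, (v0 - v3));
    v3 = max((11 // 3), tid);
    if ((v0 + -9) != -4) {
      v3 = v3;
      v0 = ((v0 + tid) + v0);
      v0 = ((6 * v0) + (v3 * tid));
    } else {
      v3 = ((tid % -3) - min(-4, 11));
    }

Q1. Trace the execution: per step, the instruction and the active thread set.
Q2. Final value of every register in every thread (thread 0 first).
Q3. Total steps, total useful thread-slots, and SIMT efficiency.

step 0: v2 <- max(7, (v0 - v3))      {0,1,2,3,4,5,6,7,8,9,10,11,12,13,14,15,16,17,18,19,20,21,22,23,24,25,26,27,28,29,30,31}
step 1: v3 <- max((11 // 3), tid)    {0,1,2,3,4,5,6,7,8,9,10,11,12,13,14,15,16,17,18,19,20,21,22,23,24,25,26,27,28,29,30,31}
step 2: eval ((v0 + -9) != -4)       {0,1,2,3,4,5,6,7,8,9,10,11,12,13,14,15,16,17,18,19,20,21,22,23,24,25,26,27,28,29,30,31}
step 3: v3 <- v3                     {0,1,2,3,4,6,7,8,9,10,11,12,13,14,15,16,17,18,19,20,21,22,23,24,25,26,27,28,29,30,31}
step 4: v0 <- ((v0 + tid) + v0)      {0,1,2,3,4,6,7,8,9,10,11,12,13,14,15,16,17,18,19,20,21,22,23,24,25,26,27,28,29,30,31}
step 5: v0 <- ((6 * v0) + (v3 * tid)) {0,1,2,3,4,6,7,8,9,10,11,12,13,14,15,16,17,18,19,20,21,22,23,24,25,26,27,28,29,30,31}
step 6: v3 <- ((tid % -3) - min(-4, 11)) {5}

Answer: 7 steps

v3: 3,3,3,3,4,3,6,7,8,9,10,11,12,13,14,15,16,17,18,19,20,21,22,23,24,25,26,27,28,29,30,31
v2: 7,7,7,7,7,7,7,7,7,7,7,7,7,7,7,7,7,7,7,7,7,7,7,7,7,7,7,7,7,7,7,7
v0: 0,21,42,63,88,5,144,175,208,243,280,319,360,403,448,495,544,595,648,703,760,819,880,943,1008,1075,1144,1215,1288,1363,1440,1519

steps = 7; useful = 190; efficiency = 190/224 = 95/112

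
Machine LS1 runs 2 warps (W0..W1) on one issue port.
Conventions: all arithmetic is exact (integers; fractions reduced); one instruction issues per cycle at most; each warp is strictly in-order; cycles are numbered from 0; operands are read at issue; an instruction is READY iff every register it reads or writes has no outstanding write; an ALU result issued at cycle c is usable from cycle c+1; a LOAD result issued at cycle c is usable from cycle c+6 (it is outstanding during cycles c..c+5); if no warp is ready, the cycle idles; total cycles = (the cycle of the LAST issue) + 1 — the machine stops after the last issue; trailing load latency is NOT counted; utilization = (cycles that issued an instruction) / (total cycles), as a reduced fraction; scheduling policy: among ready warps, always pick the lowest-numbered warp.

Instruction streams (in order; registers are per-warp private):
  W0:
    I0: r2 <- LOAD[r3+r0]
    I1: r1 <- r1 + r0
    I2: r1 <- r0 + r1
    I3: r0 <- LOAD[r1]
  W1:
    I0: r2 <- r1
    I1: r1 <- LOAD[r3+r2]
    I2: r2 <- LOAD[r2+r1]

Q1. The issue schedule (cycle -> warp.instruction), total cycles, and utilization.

cycle 0: W0.I0
cycle 1: W0.I1
cycle 2: W0.I2
cycle 3: W0.I3
cycle 4: W1.I0
cycle 5: W1.I1
cycle 6: idle
cycle 7: idle
cycle 8: idle
cycle 9: idle
cycle 10: idle
cycle 11: W1.I2

Answer: 12 cycles, utilization 7/12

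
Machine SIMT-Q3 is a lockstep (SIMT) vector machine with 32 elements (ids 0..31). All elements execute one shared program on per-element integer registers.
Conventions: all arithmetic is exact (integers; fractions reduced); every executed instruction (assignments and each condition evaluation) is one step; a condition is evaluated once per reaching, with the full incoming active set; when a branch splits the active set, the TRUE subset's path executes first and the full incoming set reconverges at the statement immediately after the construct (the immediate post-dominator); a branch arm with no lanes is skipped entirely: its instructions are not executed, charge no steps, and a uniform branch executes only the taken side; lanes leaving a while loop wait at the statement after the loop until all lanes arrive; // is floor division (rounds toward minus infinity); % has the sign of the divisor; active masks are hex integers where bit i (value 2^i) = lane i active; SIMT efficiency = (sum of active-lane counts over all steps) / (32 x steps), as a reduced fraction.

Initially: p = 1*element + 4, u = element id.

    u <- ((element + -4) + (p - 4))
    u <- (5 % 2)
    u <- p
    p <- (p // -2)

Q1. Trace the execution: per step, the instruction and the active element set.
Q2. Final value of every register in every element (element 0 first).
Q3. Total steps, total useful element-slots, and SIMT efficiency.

step 0: u <- ((element + -4) + (p - 4)) 0xffffffff
step 1: u <- (5 % 2)                 0xffffffff
step 2: u <- p                       0xffffffff
step 3: p <- (p // -2)               0xffffffff

Answer: 4 steps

p: -2,-3,-3,-4,-4,-5,-5,-6,-6,-7,-7,-8,-8,-9,-9,-10,-10,-11,-11,-12,-12,-13,-13,-14,-14,-15,-15,-16,-16,-17,-17,-18
u: 4,5,6,7,8,9,10,11,12,13,14,15,16,17,18,19,20,21,22,23,24,25,26,27,28,29,30,31,32,33,34,35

steps = 4; useful = 128; efficiency = 128/128 = 1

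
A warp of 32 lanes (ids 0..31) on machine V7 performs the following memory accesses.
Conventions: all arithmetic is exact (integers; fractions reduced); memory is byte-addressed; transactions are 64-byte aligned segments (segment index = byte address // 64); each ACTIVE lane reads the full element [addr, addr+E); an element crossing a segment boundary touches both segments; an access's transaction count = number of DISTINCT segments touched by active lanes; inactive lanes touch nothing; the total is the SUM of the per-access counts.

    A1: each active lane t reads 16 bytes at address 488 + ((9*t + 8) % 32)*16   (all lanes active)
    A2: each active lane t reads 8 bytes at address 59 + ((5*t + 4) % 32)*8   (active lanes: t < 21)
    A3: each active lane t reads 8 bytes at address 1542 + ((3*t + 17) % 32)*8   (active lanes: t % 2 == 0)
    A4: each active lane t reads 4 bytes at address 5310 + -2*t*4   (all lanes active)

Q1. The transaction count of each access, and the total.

A1: 9 transactions
A2: 5 transactions
A3: 5 transactions
A4: 5 transactions

Answer: 9,5,5,5; total 24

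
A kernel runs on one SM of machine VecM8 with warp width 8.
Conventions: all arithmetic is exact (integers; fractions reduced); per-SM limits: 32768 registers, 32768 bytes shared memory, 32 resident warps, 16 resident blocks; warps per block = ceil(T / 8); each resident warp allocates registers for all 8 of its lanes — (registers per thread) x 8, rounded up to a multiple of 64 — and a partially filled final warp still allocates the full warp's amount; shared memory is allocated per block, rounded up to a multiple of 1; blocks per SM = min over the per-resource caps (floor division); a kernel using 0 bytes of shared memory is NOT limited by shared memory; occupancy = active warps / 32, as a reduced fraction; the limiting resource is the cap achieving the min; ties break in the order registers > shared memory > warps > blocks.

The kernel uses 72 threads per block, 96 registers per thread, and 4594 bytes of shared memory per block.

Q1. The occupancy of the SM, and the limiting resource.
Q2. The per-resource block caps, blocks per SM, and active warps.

Answer: occupancy 27/32, limited by warps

registers: 4 blocks
shared memory: 7 blocks
warps: 3 blocks
blocks: 16 blocks

Answer: 3 blocks, 27 active warps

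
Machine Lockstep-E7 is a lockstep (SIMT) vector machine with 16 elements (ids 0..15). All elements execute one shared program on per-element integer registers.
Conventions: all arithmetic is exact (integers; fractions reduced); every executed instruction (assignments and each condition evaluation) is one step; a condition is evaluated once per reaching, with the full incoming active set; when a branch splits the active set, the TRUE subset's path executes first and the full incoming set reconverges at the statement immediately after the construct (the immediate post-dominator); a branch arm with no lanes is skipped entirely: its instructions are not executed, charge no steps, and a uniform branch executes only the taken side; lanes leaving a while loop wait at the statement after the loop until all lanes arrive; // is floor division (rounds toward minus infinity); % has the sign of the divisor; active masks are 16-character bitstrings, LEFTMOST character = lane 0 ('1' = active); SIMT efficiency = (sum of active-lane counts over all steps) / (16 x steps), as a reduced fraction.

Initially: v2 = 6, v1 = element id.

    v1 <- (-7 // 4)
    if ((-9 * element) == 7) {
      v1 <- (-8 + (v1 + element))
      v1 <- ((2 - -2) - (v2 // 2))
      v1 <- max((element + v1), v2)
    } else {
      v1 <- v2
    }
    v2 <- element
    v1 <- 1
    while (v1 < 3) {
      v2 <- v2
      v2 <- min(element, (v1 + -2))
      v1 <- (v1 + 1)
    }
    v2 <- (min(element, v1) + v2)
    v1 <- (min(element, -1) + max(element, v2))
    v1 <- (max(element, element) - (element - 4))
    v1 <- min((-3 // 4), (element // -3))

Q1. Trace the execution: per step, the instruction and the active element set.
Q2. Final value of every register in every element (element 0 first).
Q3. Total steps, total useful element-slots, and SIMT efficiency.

step 0: v1 <- (-7 // 4)              1111111111111111
step 1: eval ((-9 * element) == 7)   1111111111111111
step 2: v1 <- v2                     1111111111111111
step 3: v2 <- element                1111111111111111
step 4: v1 <- 1                      1111111111111111
step 5: eval (v1 < 3)                1111111111111111
step 6: v2 <- v2                     1111111111111111
step 7: v2 <- min(element, (v1 + -2)) 1111111111111111
step 8: v1 <- (v1 + 1)               1111111111111111
step 9: eval (v1 < 3)                1111111111111111
step 10: v2 <- v2                     1111111111111111
step 11: v2 <- min(element, (v1 + -2)) 1111111111111111
step 12: v1 <- (v1 + 1)               1111111111111111
step 13: eval (v1 < 3)                1111111111111111
step 14: v2 <- (min(element, v1) + v2) 1111111111111111
step 15: v1 <- (min(element, -1) + max(element, v2)) 1111111111111111
step 16: v1 <- (max(element, element) - (element - 4)) 1111111111111111
step 17: v1 <- min((-3 // 4), (element // -3)) 1111111111111111

Answer: 18 steps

v2: 0,1,2,3,3,3,3,3,3,3,3,3,3,3,3,3
v1: -1,-1,-1,-1,-2,-2,-2,-3,-3,-3,-4,-4,-4,-5,-5,-5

steps = 18; useful = 288; efficiency = 288/288 = 1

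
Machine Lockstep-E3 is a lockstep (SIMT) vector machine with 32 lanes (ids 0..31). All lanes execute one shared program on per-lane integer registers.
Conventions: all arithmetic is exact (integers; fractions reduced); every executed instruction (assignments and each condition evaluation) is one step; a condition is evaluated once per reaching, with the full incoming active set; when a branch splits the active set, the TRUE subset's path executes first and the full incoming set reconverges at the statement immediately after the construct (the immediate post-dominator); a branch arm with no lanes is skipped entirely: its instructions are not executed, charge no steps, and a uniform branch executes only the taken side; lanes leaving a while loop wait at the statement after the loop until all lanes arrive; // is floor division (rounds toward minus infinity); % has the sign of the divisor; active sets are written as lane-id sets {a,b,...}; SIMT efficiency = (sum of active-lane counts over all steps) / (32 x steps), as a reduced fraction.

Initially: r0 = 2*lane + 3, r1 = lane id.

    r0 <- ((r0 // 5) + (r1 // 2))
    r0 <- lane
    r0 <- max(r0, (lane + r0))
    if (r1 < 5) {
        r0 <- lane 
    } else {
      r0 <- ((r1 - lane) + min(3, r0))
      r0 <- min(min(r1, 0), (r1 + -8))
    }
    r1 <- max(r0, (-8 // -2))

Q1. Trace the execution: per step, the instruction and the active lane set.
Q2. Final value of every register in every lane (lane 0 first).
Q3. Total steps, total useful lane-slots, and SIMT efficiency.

step 0: r0 <- ((r0 // 5) + (r1 // 2)) {0,1,2,3,4,5,6,7,8,9,10,11,12,13,14,15,16,17,18,19,20,21,22,23,24,25,26,27,28,29,30,31}
step 1: r0 <- lane                   {0,1,2,3,4,5,6,7,8,9,10,11,12,13,14,15,16,17,18,19,20,21,22,23,24,25,26,27,28,29,30,31}
step 2: r0 <- max(r0, (lane + r0))   {0,1,2,3,4,5,6,7,8,9,10,11,12,13,14,15,16,17,18,19,20,21,22,23,24,25,26,27,28,29,30,31}
step 3: eval (r1 < 5)                {0,1,2,3,4,5,6,7,8,9,10,11,12,13,14,15,16,17,18,19,20,21,22,23,24,25,26,27,28,29,30,31}
step 4: r0 <- lane                   {0,1,2,3,4}
step 5: r0 <- ((r1 - lane) + min(3, r0)) {5,6,7,8,9,10,11,12,13,14,15,16,17,18,19,20,21,22,23,24,25,26,27,28,29,30,31}
step 6: r0 <- min(min(r1, 0), (r1 + -8)) {5,6,7,8,9,10,11,12,13,14,15,16,17,18,19,20,21,22,23,24,25,26,27,28,29,30,31}
step 7: r1 <- max(r0, (-8 // -2))    {0,1,2,3,4,5,6,7,8,9,10,11,12,13,14,15,16,17,18,19,20,21,22,23,24,25,26,27,28,29,30,31}

Answer: 8 steps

r0: 0,1,2,3,4,-3,-2,-1,0,0,0,0,0,0,0,0,0,0,0,0,0,0,0,0,0,0,0,0,0,0,0,0
r1: 4,4,4,4,4,4,4,4,4,4,4,4,4,4,4,4,4,4,4,4,4,4,4,4,4,4,4,4,4,4,4,4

steps = 8; useful = 219; efficiency = 219/256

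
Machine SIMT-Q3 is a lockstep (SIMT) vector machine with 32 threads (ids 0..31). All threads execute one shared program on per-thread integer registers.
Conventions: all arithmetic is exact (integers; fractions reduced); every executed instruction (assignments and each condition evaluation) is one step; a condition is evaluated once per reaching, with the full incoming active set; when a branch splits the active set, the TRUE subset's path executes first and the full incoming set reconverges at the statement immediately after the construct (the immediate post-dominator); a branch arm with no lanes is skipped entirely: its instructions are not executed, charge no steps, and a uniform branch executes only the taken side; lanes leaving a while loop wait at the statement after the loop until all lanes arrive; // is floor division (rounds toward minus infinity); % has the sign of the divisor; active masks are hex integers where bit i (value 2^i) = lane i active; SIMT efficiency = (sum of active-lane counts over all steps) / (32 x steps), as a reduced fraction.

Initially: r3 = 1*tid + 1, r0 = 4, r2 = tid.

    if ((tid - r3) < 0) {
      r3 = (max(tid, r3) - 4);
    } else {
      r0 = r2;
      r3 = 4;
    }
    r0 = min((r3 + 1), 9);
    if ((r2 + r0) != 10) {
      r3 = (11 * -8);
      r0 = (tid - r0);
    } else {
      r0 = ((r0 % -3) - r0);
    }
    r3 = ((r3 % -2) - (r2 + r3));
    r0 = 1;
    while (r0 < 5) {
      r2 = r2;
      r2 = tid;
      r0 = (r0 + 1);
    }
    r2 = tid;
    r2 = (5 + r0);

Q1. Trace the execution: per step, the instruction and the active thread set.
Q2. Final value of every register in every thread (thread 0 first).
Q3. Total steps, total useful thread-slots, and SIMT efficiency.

step 0: eval ((tid - r3) < 0)        0xffffffff
step 1: r3 <- (max(tid, r3) - 4)     0xffffffff
step 2: r0 <- min((r3 + 1), 9)       0xffffffff
step 3: eval ((r2 + r0) != 10)       0xffffffff
step 4: r3 <- (11 * -8)              0xffffffbf
step 5: r0 <- (tid - r0)             0xffffffbf
step 6: r0 <- ((r0 % -3) - r0)       0x00000040
step 7: r3 <- ((r3 % -2) - (r2 + r3)) 0xffffffff
step 8: r0 <- 1                      0xffffffff
step 9: eval (r0 < 5)                0xffffffff
step 10: r2 <- r2                     0xffffffff
step 11: r2 <- tid                    0xffffffff
step 12: r0 <- (r0 + 1)               0xffffffff
step 13: eval (r0 < 5)                0xffffffff
step 14: r2 <- r2                     0xffffffff
step 15: r2 <- tid                    0xffffffff
step 16: r0 <- (r0 + 1)               0xffffffff
step 17: eval (r0 < 5)                0xffffffff
step 18: r2 <- r2                     0xffffffff
step 19: r2 <- tid                    0xffffffff
step 20: r0 <- (r0 + 1)               0xffffffff
step 21: eval (r0 < 5)                0xffffffff
step 22: r2 <- r2                     0xffffffff
step 23: r2 <- tid                    0xffffffff
step 24: r0 <- (r0 + 1)               0xffffffff
step 25: eval (r0 < 5)                0xffffffff
step 26: r2 <- tid                    0xffffffff
step 27: r2 <- (5 + r0)               0xffffffff

Answer: 28 steps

r3: 88,87,86,85,84,83,-10,81,80,79,78,77,76,75,74,73,72,71,70,69,68,67,66,65,64,63,62,61,60,59,58,57
r0: 5,5,5,5,5,5,5,5,5,5,5,5,5,5,5,5,5,5,5,5,5,5,5,5,5,5,5,5,5,5,5,5
r2: 10,10,10,10,10,10,10,10,10,10,10,10,10,10,10,10,10,10,10,10,10,10,10,10,10,10,10,10,10,10,10,10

steps = 28; useful = 863; efficiency = 863/896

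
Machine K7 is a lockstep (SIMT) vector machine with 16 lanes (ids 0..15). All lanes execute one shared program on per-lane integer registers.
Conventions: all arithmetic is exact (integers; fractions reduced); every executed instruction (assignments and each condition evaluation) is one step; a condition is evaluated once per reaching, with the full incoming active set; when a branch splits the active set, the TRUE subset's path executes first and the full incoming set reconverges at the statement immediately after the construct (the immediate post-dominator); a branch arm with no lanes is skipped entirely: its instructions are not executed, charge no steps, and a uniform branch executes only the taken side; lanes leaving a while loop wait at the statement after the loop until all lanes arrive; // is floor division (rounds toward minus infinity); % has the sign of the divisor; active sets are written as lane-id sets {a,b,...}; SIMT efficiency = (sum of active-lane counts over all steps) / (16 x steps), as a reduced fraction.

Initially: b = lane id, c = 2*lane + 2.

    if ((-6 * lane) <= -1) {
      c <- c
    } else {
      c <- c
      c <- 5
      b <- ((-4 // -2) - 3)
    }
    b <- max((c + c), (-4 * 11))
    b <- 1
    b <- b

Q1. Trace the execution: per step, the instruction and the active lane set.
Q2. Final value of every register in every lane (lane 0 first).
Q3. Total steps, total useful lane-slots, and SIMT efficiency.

step 0: eval ((-6 * lane) <= -1)     {0,1,2,3,4,5,6,7,8,9,10,11,12,13,14,15}
step 1: c <- c                       {1,2,3,4,5,6,7,8,9,10,11,12,13,14,15}
step 2: c <- c                       {0}
step 3: c <- 5                       {0}
step 4: b <- ((-4 // -2) - 3)        {0}
step 5: b <- max((c + c), (-4 * 11)) {0,1,2,3,4,5,6,7,8,9,10,11,12,13,14,15}
step 6: b <- 1                       {0,1,2,3,4,5,6,7,8,9,10,11,12,13,14,15}
step 7: b <- b                       {0,1,2,3,4,5,6,7,8,9,10,11,12,13,14,15}

Answer: 8 steps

b: 1,1,1,1,1,1,1,1,1,1,1,1,1,1,1,1
c: 5,4,6,8,10,12,14,16,18,20,22,24,26,28,30,32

steps = 8; useful = 82; efficiency = 82/128 = 41/64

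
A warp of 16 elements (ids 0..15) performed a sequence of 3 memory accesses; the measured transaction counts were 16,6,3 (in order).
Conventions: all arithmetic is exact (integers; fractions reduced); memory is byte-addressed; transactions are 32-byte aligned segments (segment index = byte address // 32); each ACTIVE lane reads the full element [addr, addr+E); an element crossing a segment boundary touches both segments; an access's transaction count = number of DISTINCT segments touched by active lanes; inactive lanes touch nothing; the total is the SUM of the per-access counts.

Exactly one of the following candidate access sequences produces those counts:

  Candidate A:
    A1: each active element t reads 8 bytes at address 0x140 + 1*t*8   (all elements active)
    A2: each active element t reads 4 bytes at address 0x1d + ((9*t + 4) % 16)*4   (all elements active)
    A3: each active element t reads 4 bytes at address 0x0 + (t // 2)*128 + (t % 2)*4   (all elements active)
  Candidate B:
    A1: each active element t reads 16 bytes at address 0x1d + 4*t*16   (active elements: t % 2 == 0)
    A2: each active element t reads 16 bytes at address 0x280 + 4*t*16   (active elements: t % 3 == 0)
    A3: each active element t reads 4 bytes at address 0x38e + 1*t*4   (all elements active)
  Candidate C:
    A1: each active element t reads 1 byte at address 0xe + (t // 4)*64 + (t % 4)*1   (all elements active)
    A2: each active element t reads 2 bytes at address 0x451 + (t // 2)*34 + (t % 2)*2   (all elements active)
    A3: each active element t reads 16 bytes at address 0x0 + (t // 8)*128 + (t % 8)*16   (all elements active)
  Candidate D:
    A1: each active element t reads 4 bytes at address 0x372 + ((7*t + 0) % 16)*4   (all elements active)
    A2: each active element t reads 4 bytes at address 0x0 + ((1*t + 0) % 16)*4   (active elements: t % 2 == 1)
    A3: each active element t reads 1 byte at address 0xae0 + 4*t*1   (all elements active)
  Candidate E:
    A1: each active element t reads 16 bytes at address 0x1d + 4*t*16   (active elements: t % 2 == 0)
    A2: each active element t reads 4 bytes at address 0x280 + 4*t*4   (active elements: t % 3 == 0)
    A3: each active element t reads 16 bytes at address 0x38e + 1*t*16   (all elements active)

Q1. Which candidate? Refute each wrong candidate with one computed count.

A: A1 gives 4 transactions, not 16
C: A1 gives 4 transactions, not 16
D: A1 gives 3 transactions, not 16
E: A3 gives 9 transactions, not 3
B: all counts match (16,6,3)

Answer: B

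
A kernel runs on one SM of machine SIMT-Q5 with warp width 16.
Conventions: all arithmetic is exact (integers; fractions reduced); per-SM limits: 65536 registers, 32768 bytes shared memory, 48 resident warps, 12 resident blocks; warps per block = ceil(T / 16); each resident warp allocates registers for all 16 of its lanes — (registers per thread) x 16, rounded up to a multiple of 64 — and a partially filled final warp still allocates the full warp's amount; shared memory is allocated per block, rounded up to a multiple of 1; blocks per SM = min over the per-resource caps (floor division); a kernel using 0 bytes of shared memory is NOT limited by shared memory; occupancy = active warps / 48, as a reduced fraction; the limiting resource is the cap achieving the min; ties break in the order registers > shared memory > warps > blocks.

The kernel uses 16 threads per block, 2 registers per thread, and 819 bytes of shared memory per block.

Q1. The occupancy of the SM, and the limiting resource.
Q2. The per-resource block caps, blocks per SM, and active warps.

Answer: occupancy 1/4, limited by blocks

registers: 1024 blocks
shared memory: 40 blocks
warps: 48 blocks
blocks: 12 blocks

Answer: 12 blocks, 12 active warps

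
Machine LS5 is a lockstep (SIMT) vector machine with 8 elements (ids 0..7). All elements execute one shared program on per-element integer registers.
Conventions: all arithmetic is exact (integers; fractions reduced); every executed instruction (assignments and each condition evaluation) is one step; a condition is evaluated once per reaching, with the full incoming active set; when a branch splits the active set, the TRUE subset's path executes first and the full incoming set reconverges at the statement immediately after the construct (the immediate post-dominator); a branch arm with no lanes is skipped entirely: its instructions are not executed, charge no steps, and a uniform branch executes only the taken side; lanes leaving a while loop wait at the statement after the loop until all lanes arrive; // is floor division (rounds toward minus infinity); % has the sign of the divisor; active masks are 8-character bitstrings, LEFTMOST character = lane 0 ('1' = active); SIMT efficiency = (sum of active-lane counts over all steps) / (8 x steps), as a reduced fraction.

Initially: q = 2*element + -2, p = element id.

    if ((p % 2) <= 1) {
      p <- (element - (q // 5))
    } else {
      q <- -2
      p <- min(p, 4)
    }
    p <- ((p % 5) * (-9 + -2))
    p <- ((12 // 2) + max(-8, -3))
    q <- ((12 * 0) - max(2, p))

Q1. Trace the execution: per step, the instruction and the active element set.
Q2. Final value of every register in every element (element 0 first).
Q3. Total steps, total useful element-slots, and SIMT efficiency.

step 0: eval ((p % 2) <= 1)          11111111
step 1: p <- (element - (q // 5))    11111111
step 2: p <- ((p % 5) * (-9 + -2))   11111111
step 3: p <- ((12 // 2) + max(-8, -3)) 11111111
step 4: q <- ((12 * 0) - max(2, p))  11111111

Answer: 5 steps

q: -3,-3,-3,-3,-3,-3,-3,-3
p: 3,3,3,3,3,3,3,3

steps = 5; useful = 40; efficiency = 40/40 = 1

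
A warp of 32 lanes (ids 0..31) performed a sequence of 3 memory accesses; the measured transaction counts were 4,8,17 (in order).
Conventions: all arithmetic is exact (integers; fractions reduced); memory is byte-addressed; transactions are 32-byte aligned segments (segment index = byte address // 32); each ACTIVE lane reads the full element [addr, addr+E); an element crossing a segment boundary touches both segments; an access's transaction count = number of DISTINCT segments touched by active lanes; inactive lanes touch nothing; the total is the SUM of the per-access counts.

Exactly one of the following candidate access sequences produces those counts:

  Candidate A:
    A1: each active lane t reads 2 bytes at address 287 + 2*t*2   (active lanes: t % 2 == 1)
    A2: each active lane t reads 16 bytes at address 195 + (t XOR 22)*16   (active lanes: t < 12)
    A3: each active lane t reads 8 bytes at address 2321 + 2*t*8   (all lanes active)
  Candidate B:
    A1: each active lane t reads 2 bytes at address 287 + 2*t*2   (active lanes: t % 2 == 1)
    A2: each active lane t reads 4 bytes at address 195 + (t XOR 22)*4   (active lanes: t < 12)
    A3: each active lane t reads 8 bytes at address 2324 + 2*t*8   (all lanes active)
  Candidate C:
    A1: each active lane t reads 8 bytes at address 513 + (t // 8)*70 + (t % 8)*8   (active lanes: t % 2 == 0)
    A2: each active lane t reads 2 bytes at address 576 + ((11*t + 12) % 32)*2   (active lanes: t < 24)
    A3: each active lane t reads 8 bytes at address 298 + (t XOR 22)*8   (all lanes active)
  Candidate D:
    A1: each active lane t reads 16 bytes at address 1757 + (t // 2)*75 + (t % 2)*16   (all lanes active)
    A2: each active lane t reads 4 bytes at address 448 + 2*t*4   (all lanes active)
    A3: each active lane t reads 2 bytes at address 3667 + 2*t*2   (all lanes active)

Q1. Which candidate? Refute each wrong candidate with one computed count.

B: A2 gives 3 transactions, not 8
C: A1 gives 9 transactions, not 4
D: A1 gives 31 transactions, not 4
A: all counts match (4,8,17)

Answer: A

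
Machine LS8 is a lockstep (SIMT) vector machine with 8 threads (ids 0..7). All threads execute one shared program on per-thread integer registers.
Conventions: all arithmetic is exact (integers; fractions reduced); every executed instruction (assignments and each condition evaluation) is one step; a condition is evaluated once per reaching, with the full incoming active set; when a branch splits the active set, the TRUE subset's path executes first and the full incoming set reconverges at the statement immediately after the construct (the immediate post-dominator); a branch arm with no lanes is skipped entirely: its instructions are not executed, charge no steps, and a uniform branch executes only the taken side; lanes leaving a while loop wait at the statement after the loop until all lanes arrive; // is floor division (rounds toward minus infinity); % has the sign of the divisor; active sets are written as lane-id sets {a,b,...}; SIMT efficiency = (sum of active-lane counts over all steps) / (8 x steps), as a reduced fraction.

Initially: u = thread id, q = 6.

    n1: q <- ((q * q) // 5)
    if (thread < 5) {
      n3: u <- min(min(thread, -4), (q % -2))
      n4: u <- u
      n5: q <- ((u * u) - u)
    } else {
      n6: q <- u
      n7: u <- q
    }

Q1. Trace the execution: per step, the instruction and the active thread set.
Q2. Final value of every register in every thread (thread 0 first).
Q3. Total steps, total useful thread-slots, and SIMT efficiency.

step 0: q <- ((q * q) // 5)          {0,1,2,3,4,5,6,7}
step 1: eval (thread < 5)            {0,1,2,3,4,5,6,7}
step 2: u <- min(min(thread, -4), (q % -2)) {0,1,2,3,4}
step 3: u <- u                       {0,1,2,3,4}
step 4: q <- ((u * u) - u)           {0,1,2,3,4}
step 5: q <- u                       {5,6,7}
step 6: u <- q                       {5,6,7}

Answer: 7 steps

u: -4,-4,-4,-4,-4,5,6,7
q: 20,20,20,20,20,5,6,7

steps = 7; useful = 37; efficiency = 37/56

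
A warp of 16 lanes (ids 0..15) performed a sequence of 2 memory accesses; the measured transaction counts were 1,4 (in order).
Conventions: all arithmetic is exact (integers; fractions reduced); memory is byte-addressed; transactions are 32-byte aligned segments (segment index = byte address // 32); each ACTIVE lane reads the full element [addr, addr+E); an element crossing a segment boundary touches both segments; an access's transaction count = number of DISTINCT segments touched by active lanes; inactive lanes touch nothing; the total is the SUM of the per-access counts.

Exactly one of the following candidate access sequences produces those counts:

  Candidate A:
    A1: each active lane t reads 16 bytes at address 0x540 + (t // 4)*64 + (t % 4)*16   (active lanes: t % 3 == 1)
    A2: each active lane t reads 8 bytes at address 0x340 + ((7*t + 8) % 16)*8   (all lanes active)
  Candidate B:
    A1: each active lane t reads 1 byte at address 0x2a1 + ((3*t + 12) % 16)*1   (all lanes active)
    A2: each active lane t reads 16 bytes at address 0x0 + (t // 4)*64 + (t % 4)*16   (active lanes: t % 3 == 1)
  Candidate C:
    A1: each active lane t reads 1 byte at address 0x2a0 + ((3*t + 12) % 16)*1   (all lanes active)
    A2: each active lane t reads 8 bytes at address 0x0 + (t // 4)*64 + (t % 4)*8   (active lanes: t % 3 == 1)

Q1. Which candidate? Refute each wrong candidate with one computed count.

A: A1 gives 5 transactions, not 1
B: A2 gives 5 transactions, not 4
C: all counts match (1,4)

Answer: C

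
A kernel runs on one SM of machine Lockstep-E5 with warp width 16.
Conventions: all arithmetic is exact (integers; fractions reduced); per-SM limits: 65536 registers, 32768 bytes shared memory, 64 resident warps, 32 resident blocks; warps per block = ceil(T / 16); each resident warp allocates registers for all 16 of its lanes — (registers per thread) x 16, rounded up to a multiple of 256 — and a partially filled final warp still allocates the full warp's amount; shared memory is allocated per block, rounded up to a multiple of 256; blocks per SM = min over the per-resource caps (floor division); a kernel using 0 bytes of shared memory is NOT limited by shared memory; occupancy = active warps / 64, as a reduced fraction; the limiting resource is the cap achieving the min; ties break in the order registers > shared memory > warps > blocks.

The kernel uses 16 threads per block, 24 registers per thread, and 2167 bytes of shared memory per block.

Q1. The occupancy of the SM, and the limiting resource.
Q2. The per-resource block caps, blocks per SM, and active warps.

Answer: occupancy 7/32, limited by shared memory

registers: 128 blocks
shared memory: 14 blocks
warps: 64 blocks
blocks: 32 blocks

Answer: 14 blocks, 14 active warps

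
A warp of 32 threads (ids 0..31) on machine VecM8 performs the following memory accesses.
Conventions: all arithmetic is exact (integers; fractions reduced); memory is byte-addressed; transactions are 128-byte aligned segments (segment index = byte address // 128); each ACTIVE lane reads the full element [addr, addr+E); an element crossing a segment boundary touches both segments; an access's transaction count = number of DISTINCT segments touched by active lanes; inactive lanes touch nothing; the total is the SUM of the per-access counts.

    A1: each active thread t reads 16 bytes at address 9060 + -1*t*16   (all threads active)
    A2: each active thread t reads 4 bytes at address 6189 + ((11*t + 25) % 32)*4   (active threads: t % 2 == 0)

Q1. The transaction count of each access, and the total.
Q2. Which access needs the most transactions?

A1: 5 transactions
A2: 2 transactions

Answer: 5,2; total 7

Answer: A1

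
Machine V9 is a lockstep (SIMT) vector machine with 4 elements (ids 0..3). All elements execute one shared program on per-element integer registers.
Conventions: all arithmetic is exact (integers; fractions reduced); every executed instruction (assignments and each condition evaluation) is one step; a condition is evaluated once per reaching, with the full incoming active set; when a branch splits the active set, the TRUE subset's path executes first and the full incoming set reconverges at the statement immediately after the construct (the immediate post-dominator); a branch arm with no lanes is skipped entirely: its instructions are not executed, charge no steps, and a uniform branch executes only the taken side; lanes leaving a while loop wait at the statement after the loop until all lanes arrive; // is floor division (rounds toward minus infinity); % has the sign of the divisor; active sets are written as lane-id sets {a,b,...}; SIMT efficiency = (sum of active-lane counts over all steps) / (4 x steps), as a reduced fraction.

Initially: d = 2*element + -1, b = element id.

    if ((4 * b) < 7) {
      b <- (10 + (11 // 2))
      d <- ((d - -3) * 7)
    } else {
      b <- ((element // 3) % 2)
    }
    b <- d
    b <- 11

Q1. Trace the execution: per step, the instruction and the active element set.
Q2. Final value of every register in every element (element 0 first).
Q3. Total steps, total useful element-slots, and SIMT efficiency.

step 0: eval ((4 * b) < 7)           {0,1,2,3}
step 1: b <- (10 + (11 // 2))        {0,1}
step 2: d <- ((d - -3) * 7)          {0,1}
step 3: b <- ((element // 3) % 2)    {2,3}
step 4: b <- d                       {0,1,2,3}
step 5: b <- 11                      {0,1,2,3}

Answer: 6 steps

d: 14,28,3,5
b: 11,11,11,11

steps = 6; useful = 18; efficiency = 18/24 = 3/4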